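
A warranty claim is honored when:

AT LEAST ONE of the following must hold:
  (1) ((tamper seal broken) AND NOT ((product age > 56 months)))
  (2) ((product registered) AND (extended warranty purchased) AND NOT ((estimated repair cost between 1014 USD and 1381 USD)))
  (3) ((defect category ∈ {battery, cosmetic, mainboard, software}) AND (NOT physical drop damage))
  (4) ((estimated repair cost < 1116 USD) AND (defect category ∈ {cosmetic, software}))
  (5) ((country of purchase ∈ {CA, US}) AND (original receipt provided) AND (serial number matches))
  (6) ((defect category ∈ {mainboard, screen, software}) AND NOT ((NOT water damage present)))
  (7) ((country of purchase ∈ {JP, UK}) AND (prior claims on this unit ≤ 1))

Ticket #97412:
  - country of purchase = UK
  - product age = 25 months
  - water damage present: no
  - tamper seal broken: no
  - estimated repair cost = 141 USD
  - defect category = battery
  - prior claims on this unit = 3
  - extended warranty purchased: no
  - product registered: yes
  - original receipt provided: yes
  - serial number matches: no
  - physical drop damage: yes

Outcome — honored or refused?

Atomic conditions:
  tamper seal broken: no → false
  product age > 56 months: 25 > 56 is false
  product registered: yes → true
  extended warranty purchased: no → false
  estimated repair cost between 1014 USD and 1381 USD: 141 in [1014, 1381] is false
  defect category ∈ {battery, cosmetic, mainboard, software}: battery is in the set → true
  NOT physical drop damage: yes → false
  estimated repair cost < 1116 USD: 141 < 1116 is true
  defect category ∈ {cosmetic, software}: battery is not in the set → false
  country of purchase ∈ {CA, US}: UK is not in the set → false
  original receipt provided: yes → true
  serial number matches: no → false
  defect category ∈ {mainboard, screen, software}: battery is not in the set → false
  NOT water damage present: no → true
  country of purchase ∈ {JP, UK}: UK is in the set → true
  prior claims on this unit ≤ 1: 3 ≤ 1 is false
Combine:
[1.2] NOT false = true
[1] false AND true = false
[2.3] NOT false = true
[2] true AND false AND true = false
[3] true AND false = false
[4] true AND false = false
[5] false AND true AND false = false
[6.2] NOT true = false
[6] false AND false = false
[7] true AND false = false
[root] false OR false OR false OR false OR false OR false OR false = false
Overall: false → refused

Refused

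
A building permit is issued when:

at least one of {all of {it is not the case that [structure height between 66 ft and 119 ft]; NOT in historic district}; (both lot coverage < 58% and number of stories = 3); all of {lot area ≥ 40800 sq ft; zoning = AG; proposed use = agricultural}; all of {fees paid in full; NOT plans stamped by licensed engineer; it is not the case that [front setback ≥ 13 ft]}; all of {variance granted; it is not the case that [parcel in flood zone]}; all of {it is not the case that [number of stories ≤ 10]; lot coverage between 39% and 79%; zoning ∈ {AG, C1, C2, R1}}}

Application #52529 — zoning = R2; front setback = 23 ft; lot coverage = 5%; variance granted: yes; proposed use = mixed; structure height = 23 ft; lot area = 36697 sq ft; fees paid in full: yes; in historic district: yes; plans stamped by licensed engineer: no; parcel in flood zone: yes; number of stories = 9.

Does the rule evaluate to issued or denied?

Atomic conditions:
  structure height between 66 ft and 119 ft: 23 in [66, 119] is false
  NOT in historic district: yes → false
  lot coverage < 58%: 5 < 58 is true
  number of stories = 3: 9 == 3 is false
  lot area ≥ 40800 sq ft: 36697 ≥ 40800 is false
  zoning = AG: R2 == AG is false
  proposed use = agricultural: mixed == agricultural is false
  fees paid in full: yes → true
  NOT plans stamped by licensed engineer: no → true
  front setback ≥ 13 ft: 23 ≥ 13 is true
  variance granted: yes → true
  parcel in flood zone: yes → true
  number of stories ≤ 10: 9 ≤ 10 is true
  lot coverage between 39% and 79%: 5 in [39, 79] is false
  zoning ∈ {AG, C1, C2, R1}: R2 is not in the set → false
Combine:
[1.1] NOT false = true
[1] true AND false = false
[2] true AND false = false
[3] false AND false AND false = false
[4.3] NOT true = false
[4] true AND true AND false = false
[5.2] NOT true = false
[5] true AND false = false
[6.1] NOT true = false
[6] false AND false AND false = false
[root] false OR false OR false OR false OR false OR false = false
Overall: false → denied

Denied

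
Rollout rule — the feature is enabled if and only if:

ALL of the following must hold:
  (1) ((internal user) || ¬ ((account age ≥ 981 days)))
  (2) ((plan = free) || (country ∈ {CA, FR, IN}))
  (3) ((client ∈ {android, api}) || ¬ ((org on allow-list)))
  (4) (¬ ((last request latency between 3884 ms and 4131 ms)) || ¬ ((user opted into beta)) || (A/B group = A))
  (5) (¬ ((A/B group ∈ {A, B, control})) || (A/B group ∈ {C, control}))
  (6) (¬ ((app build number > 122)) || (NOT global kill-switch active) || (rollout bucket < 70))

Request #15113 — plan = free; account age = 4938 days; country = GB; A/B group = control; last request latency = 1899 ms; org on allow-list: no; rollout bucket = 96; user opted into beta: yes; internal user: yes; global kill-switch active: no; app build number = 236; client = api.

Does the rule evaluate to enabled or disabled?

Atomic conditions:
  internal user: yes → true
  account age ≥ 981 days: 4938 ≥ 981 is true
  plan = free: free == free is true
  country ∈ {CA, FR, IN}: GB is not in the set → false
  client ∈ {android, api}: api is in the set → true
  org on allow-list: no → false
  last request latency between 3884 ms and 4131 ms: 1899 in [3884, 4131] is false
  user opted into beta: yes → true
  A/B group = A: control == A is false
  A/B group ∈ {A, B, control}: control is in the set → true
  A/B group ∈ {C, control}: control is in the set → true
  app build number > 122: 236 > 122 is true
  NOT global kill-switch active: no → true
  rollout bucket < 70: 96 < 70 is false
Combine:
[1.2] NOT true = false
[1] true OR false = true
[2] true OR false = true
[3.2] NOT false = true
[3] true OR true = true
[4.1] NOT false = true
[4.2] NOT true = false
[4] true OR false OR false = true
[5.1] NOT true = false
[5] false OR true = true
[6.1] NOT true = false
[6] false OR true OR false = true
[root] true AND true AND true AND true AND true AND true = true
Overall: true → enabled

Enabled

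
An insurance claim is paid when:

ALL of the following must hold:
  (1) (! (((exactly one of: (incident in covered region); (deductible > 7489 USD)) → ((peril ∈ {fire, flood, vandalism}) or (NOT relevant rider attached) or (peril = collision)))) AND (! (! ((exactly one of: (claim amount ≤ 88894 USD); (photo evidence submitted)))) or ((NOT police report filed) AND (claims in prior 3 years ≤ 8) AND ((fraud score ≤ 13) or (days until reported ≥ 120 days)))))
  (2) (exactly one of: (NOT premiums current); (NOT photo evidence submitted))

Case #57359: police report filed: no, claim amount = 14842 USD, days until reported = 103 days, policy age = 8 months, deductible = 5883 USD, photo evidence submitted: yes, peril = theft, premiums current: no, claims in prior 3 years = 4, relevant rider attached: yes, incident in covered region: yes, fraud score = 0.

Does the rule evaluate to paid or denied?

Paid

Atomic conditions:
  incident in covered region: yes → true
  deductible > 7489 USD: 5883 > 7489 is false
  peril ∈ {fire, flood, vandalism}: theft is not in the set → false
  NOT relevant rider attached: yes → false
  peril = collision: theft == collision is false
  claim amount ≤ 88894 USD: 14842 ≤ 88894 is true
  photo evidence submitted: yes → true
  NOT police report filed: no → true
  claims in prior 3 years ≤ 8: 4 ≤ 8 is true
  fraud score ≤ 13: 0 ≤ 13 is true
  days until reported ≥ 120 days: 103 ≥ 120 is false
  NOT premiums current: no → true
  NOT photo evidence submitted: yes → false
Combine:
[1.1.1.1] exactly-one(true, false) = true
[1.1.1.2] false OR false OR false = false
[1.1.1] true → false = false
[1.1] NOT false = true
[1.2.1.1.1] exactly-one(true, true) = false
[1.2.1.1] NOT false = true
[1.2.1] NOT true = false
[1.2.2.3] true OR false = true
[1.2.2] true AND true AND true = true
[1.2] false OR true = true
[1] true AND true = true
[2] exactly-one(true, false) = true
[root] true AND true = true
Overall: true → paid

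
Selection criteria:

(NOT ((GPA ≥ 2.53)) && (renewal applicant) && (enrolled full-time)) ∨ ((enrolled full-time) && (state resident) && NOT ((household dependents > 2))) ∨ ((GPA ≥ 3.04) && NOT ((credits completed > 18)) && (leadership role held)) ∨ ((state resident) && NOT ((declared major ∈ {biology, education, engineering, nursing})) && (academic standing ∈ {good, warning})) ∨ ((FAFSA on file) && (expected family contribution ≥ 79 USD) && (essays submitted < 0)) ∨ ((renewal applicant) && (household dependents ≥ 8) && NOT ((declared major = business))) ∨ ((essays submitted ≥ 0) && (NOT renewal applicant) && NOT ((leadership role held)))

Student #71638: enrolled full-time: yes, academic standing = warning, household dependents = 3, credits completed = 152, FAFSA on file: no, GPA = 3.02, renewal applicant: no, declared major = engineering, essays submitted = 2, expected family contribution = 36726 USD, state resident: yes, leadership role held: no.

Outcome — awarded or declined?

Atomic conditions:
  GPA ≥ 2.53: 3.02 ≥ 2.53 is true
  renewal applicant: no → false
  enrolled full-time: yes → true
  state resident: yes → true
  household dependents > 2: 3 > 2 is true
  GPA ≥ 3.04: 3.02 ≥ 3.04 is false
  credits completed > 18: 152 > 18 is true
  leadership role held: no → false
  declared major ∈ {biology, education, engineering, nursing}: engineering is in the set → true
  academic standing ∈ {good, warning}: warning is in the set → true
  FAFSA on file: no → false
  expected family contribution ≥ 79 USD: 36726 ≥ 79 is true
  essays submitted < 0: 2 < 0 is false
  household dependents ≥ 8: 3 ≥ 8 is false
  declared major = business: engineering == business is false
  essays submitted ≥ 0: 2 ≥ 0 is true
  NOT renewal applicant: no → true
Combine:
[1.1] NOT true = false
[1] false AND false AND true = false
[2.3] NOT true = false
[2] true AND true AND false = false
[3.2] NOT true = false
[3] false AND false AND false = false
[4.2] NOT true = false
[4] true AND false AND true = false
[5] false AND true AND false = false
[6.3] NOT false = true
[6] false AND false AND true = false
[7.3] NOT false = true
[7] true AND true AND true = true
[root] false OR false OR false OR false OR false OR false OR true = true
Overall: true → awarded

Awarded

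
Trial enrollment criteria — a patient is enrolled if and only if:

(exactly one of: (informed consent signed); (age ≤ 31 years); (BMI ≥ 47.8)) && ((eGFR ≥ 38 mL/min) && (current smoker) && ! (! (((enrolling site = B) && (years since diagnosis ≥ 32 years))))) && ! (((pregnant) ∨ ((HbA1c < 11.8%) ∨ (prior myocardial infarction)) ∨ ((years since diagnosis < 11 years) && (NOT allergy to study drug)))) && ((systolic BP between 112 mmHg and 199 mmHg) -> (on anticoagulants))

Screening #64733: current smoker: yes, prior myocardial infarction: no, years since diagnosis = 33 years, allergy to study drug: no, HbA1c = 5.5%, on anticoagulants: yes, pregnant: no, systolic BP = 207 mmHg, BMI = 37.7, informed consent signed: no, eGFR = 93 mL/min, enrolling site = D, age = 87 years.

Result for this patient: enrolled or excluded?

Atomic conditions:
  informed consent signed: no → false
  age ≤ 31 years: 87 ≤ 31 is false
  BMI ≥ 47.8: 37.7 ≥ 47.8 is false
  eGFR ≥ 38 mL/min: 93 ≥ 38 is true
  current smoker: yes → true
  enrolling site = B: D == B is false
  years since diagnosis ≥ 32 years: 33 ≥ 32 is true
  pregnant: no → false
  HbA1c < 11.8%: 5.5 < 11.8 is true
  prior myocardial infarction: no → false
  years since diagnosis < 11 years: 33 < 11 is false
  NOT allergy to study drug: no → true
  systolic BP between 112 mmHg and 199 mmHg: 207 in [112, 199] is false
  on anticoagulants: yes → true
Combine:
[1] exactly-one(false, false, false) = false
[2.3.1.1] false AND true = false
[2.3.1] NOT false = true
[2.3] NOT true = false
[2] true AND true AND false = false
[3.1.2] true OR false = true
[3.1.3] false AND true = false
[3.1] false OR true OR false = true
[3] NOT true = false
[4] false → true (antecedent false ⇒ implication holds) = true
[root] false AND false AND false AND true = false
Overall: false → excluded

Excluded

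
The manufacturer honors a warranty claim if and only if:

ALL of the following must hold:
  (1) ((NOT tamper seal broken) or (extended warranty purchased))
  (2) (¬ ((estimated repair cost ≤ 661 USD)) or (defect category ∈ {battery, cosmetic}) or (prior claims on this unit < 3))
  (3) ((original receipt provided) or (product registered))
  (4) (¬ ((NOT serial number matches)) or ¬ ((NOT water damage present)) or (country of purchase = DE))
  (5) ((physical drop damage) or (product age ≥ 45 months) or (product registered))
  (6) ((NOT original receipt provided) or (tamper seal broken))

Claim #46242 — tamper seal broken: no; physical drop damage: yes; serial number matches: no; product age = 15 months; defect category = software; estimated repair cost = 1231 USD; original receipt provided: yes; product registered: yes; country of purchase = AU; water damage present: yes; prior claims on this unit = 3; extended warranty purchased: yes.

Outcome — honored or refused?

Refused

Atomic conditions:
  NOT tamper seal broken: no → true
  extended warranty purchased: yes → true
  estimated repair cost ≤ 661 USD: 1231 ≤ 661 is false
  defect category ∈ {battery, cosmetic}: software is not in the set → false
  prior claims on this unit < 3: 3 < 3 is false
  original receipt provided: yes → true
  product registered: yes → true
  NOT serial number matches: no → true
  NOT water damage present: yes → false
  country of purchase = DE: AU == DE is false
  physical drop damage: yes → true
  product age ≥ 45 months: 15 ≥ 45 is false
  NOT original receipt provided: yes → false
  tamper seal broken: no → false
Combine:
[1] true OR true = true
[2.1] NOT false = true
[2] true OR false OR false = true
[3] true OR true = true
[4.1] NOT true = false
[4.2] NOT false = true
[4] false OR true OR false = true
[5] true OR false OR true = true
[6] false OR false = false
[root] true AND true AND true AND true AND true AND false = false
Overall: false → refused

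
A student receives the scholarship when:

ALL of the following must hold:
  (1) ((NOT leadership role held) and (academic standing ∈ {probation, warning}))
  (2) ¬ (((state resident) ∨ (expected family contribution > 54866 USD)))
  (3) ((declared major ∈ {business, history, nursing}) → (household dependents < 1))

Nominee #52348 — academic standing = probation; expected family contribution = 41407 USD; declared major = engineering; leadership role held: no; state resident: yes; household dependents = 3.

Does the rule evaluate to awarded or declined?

Declined

Atomic conditions:
  NOT leadership role held: no → true
  academic standing ∈ {probation, warning}: probation is in the set → true
  state resident: yes → true
  expected family contribution > 54866 USD: 41407 > 54866 is false
  declared major ∈ {business, history, nursing}: engineering is not in the set → false
  household dependents < 1: 3 < 1 is false
Combine:
[1] true AND true = true
[2.1] true OR false = true
[2] NOT true = false
[3] false → false (antecedent false ⇒ implication holds) = true
[root] true AND false AND true = false
Overall: false → declined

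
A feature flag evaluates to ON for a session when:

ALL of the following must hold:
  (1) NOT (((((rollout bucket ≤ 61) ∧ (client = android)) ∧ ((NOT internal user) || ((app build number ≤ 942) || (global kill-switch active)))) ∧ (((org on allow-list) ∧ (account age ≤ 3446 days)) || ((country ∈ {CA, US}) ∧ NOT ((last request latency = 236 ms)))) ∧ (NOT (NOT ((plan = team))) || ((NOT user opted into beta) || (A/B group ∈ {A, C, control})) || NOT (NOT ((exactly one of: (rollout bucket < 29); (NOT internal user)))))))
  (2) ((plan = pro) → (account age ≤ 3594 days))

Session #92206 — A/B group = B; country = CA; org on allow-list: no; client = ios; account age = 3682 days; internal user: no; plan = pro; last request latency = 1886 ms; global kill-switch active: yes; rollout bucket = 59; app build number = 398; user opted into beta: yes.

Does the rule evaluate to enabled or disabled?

Disabled

Atomic conditions:
  rollout bucket ≤ 61: 59 ≤ 61 is true
  client = android: ios == android is false
  NOT internal user: no → true
  app build number ≤ 942: 398 ≤ 942 is true
  global kill-switch active: yes → true
  org on allow-list: no → false
  account age ≤ 3446 days: 3682 ≤ 3446 is false
  country ∈ {CA, US}: CA is in the set → true
  last request latency = 236 ms: 1886 == 236 is false
  plan = team: pro == team is false
  NOT user opted into beta: yes → false
  A/B group ∈ {A, C, control}: B is not in the set → false
  rollout bucket < 29: 59 < 29 is false
  plan = pro: pro == pro is true
  account age ≤ 3594 days: 3682 ≤ 3594 is false
Combine:
[1.1.1.1] true AND false = false
[1.1.1.2.2] true OR true = true
[1.1.1.2] true OR true = true
[1.1.1] false AND true = false
[1.1.2.1] false AND false = false
[1.1.2.2.2] NOT false = true
[1.1.2.2] true AND true = true
[1.1.2] false OR true = true
[1.1.3.1.1] NOT false = true
[1.1.3.1] NOT true = false
[1.1.3.2] false OR false = false
[1.1.3.3.1.1] exactly-one(false, true) = true
[1.1.3.3.1] NOT true = false
[1.1.3.3] NOT false = true
[1.1.3] false OR false OR true = true
[1.1] false AND true AND true = false
[1] NOT false = true
[2] true → false = false
[root] true AND false = false
Overall: false → disabled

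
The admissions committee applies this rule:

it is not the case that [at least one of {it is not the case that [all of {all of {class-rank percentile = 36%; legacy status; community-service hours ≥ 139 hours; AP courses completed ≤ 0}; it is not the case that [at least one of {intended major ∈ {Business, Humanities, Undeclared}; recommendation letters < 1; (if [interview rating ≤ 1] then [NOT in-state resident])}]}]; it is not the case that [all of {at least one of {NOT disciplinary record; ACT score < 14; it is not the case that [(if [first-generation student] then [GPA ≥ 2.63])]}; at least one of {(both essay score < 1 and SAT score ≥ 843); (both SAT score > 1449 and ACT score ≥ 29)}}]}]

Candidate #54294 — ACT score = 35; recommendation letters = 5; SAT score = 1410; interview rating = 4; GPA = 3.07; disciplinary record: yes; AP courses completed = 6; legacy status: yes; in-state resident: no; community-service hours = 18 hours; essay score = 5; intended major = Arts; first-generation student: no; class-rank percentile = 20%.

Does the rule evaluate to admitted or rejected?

Rejected

Atomic conditions:
  class-rank percentile = 36%: 20 == 36 is false
  legacy status: yes → true
  community-service hours ≥ 139 hours: 18 ≥ 139 is false
  AP courses completed ≤ 0: 6 ≤ 0 is false
  intended major ∈ {Business, Humanities, Undeclared}: Arts is not in the set → false
  recommendation letters < 1: 5 < 1 is false
  interview rating ≤ 1: 4 ≤ 1 is false
  NOT in-state resident: no → true
  NOT disciplinary record: yes → false
  ACT score < 14: 35 < 14 is false
  first-generation student: no → false
  GPA ≥ 2.63: 3.07 ≥ 2.63 is true
  essay score < 1: 5 < 1 is false
  SAT score ≥ 843: 1410 ≥ 843 is true
  SAT score > 1449: 1410 > 1449 is false
  ACT score ≥ 29: 35 ≥ 29 is true
Combine:
[1.1.1.1] false AND true AND false AND false = false
[1.1.1.2.1.3] false → true (antecedent false ⇒ implication holds) = true
[1.1.1.2.1] false OR false OR true = true
[1.1.1.2] NOT true = false
[1.1.1] false AND false = false
[1.1] NOT false = true
[1.2.1.1.3.1] false → true (antecedent false ⇒ implication holds) = true
[1.2.1.1.3] NOT true = false
[1.2.1.1] false OR false OR false = false
[1.2.1.2.1] false AND true = false
[1.2.1.2.2] false AND true = false
[1.2.1.2] false OR false = false
[1.2.1] false AND false = false
[1.2] NOT false = true
[1] true OR true = true
[root] NOT true = false
Overall: false → rejected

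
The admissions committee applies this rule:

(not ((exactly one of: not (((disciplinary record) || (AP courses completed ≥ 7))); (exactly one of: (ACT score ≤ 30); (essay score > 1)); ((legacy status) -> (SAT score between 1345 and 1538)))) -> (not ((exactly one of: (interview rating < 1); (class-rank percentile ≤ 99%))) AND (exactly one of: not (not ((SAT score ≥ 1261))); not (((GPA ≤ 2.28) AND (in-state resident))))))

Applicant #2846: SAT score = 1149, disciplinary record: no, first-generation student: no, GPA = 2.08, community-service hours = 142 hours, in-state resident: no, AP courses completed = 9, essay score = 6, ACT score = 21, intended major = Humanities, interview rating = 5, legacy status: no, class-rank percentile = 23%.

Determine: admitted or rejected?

Atomic conditions:
  disciplinary record: no → false
  AP courses completed ≥ 7: 9 ≥ 7 is true
  ACT score ≤ 30: 21 ≤ 30 is true
  essay score > 1: 6 > 1 is true
  legacy status: no → false
  SAT score between 1345 and 1538: 1149 in [1345, 1538] is false
  interview rating < 1: 5 < 1 is false
  class-rank percentile ≤ 99%: 23 ≤ 99 is true
  SAT score ≥ 1261: 1149 ≥ 1261 is false
  GPA ≤ 2.28: 2.08 ≤ 2.28 is true
  in-state resident: no → false
Combine:
[1.1.1.1] false OR true = true
[1.1.1] NOT true = false
[1.1.2] exactly-one(true, true) = false
[1.1.3] false → false (antecedent false ⇒ implication holds) = true
[1.1] exactly-one(false, false, true) = true
[1] NOT true = false
[2.1.1] exactly-one(false, true) = true
[2.1] NOT true = false
[2.2.1.1] NOT false = true
[2.2.1] NOT true = false
[2.2.2.1] true AND false = false
[2.2.2] NOT false = true
[2.2] exactly-one(false, true) = true
[2] false AND true = false
[root] false → false (antecedent false ⇒ implication holds) = true
Overall: true → admitted

Admitted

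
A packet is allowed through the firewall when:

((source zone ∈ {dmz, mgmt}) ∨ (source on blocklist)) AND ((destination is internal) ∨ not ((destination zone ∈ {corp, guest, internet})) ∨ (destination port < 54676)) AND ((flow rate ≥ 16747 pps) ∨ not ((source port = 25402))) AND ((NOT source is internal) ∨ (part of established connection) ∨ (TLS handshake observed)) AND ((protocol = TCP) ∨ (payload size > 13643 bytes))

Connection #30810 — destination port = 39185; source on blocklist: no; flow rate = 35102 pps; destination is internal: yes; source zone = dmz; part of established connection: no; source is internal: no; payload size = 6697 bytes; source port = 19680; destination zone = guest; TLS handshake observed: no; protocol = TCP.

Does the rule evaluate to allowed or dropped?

Atomic conditions:
  source zone ∈ {dmz, mgmt}: dmz is in the set → true
  source on blocklist: no → false
  destination is internal: yes → true
  destination zone ∈ {corp, guest, internet}: guest is in the set → true
  destination port < 54676: 39185 < 54676 is true
  flow rate ≥ 16747 pps: 35102 ≥ 16747 is true
  source port = 25402: 19680 == 25402 is false
  NOT source is internal: no → true
  part of established connection: no → false
  TLS handshake observed: no → false
  protocol = TCP: TCP == TCP is true
  payload size > 13643 bytes: 6697 > 13643 is false
Combine:
[1] true OR false = true
[2.2] NOT true = false
[2] true OR false OR true = true
[3.2] NOT false = true
[3] true OR true = true
[4] true OR false OR false = true
[5] true OR false = true
[root] true AND true AND true AND true AND true = true
Overall: true → allowed

Allowed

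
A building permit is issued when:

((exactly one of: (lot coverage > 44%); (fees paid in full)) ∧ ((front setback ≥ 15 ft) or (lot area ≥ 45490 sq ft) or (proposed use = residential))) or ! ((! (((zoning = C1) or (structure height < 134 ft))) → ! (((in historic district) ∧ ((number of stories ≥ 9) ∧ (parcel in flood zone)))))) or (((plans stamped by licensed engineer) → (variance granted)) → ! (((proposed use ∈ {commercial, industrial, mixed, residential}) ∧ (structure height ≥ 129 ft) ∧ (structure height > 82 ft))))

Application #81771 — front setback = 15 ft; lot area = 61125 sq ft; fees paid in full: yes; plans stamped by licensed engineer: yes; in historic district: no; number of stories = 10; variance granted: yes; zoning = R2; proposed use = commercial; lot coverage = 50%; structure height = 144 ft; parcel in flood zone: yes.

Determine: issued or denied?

Denied

Atomic conditions:
  lot coverage > 44%: 50 > 44 is true
  fees paid in full: yes → true
  front setback ≥ 15 ft: 15 ≥ 15 is true
  lot area ≥ 45490 sq ft: 61125 ≥ 45490 is true
  proposed use = residential: commercial == residential is false
  zoning = C1: R2 == C1 is false
  structure height < 134 ft: 144 < 134 is false
  in historic district: no → false
  number of stories ≥ 9: 10 ≥ 9 is true
  parcel in flood zone: yes → true
  plans stamped by licensed engineer: yes → true
  variance granted: yes → true
  proposed use ∈ {commercial, industrial, mixed, residential}: commercial is in the set → true
  structure height ≥ 129 ft: 144 ≥ 129 is true
  structure height > 82 ft: 144 > 82 is true
Combine:
[1.1] exactly-one(true, true) = false
[1.2] true OR true OR false = true
[1] false AND true = false
[2.1.1.1] false OR false = false
[2.1.1] NOT false = true
[2.1.2.1.2] true AND true = true
[2.1.2.1] false AND true = false
[2.1.2] NOT false = true
[2.1] true → true = true
[2] NOT true = false
[3.1] true → true = true
[3.2.1] true AND true AND true = true
[3.2] NOT true = false
[3] true → false = false
[root] false OR false OR false = false
Overall: false → denied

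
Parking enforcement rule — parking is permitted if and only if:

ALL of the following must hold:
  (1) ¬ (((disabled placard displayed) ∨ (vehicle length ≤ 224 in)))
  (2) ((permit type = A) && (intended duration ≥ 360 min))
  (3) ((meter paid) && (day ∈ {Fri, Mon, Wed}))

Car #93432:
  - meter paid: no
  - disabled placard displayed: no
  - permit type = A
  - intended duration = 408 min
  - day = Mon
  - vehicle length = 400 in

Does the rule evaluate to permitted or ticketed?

Ticketed

Atomic conditions:
  disabled placard displayed: no → false
  vehicle length ≤ 224 in: 400 ≤ 224 is false
  permit type = A: A == A is true
  intended duration ≥ 360 min: 408 ≥ 360 is true
  meter paid: no → false
  day ∈ {Fri, Mon, Wed}: Mon is in the set → true
Combine:
[1.1] false OR false = false
[1] NOT false = true
[2] true AND true = true
[3] false AND true = false
[root] true AND true AND false = false
Overall: false → ticketed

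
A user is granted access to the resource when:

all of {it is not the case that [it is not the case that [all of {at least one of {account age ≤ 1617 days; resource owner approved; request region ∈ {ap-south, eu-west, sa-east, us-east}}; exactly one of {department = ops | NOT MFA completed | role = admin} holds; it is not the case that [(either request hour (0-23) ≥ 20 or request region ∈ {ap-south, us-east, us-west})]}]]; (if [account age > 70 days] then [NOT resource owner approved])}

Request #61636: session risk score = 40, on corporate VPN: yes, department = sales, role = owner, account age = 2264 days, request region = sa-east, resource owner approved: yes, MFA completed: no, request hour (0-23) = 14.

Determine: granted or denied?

Atomic conditions:
  account age ≤ 1617 days: 2264 ≤ 1617 is false
  resource owner approved: yes → true
  request region ∈ {ap-south, eu-west, sa-east, us-east}: sa-east is in the set → true
  department = ops: sales == ops is false
  NOT MFA completed: no → true
  role = admin: owner == admin is false
  request hour (0-23) ≥ 20: 14 ≥ 20 is false
  request region ∈ {ap-south, us-east, us-west}: sa-east is not in the set → false
  account age > 70 days: 2264 > 70 is true
  NOT resource owner approved: yes → false
Combine:
[1.1.1.1] false OR true OR true = true
[1.1.1.2] exactly-one(false, true, false) = true
[1.1.1.3.1] false OR false = false
[1.1.1.3] NOT false = true
[1.1.1] true AND true AND true = true
[1.1] NOT true = false
[1] NOT false = true
[2] true → false = false
[root] true AND false = false
Overall: false → denied

Denied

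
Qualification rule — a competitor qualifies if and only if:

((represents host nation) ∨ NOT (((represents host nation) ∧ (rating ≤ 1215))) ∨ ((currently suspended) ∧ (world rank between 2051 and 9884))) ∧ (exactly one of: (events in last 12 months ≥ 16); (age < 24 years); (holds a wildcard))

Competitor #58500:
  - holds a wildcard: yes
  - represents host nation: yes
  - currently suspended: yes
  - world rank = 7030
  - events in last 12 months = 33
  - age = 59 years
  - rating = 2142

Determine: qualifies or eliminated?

Eliminated

Atomic conditions:
  represents host nation: yes → true
  rating ≤ 1215: 2142 ≤ 1215 is false
  currently suspended: yes → true
  world rank between 2051 and 9884: 7030 in [2051, 9884] is true
  events in last 12 months ≥ 16: 33 ≥ 16 is true
  age < 24 years: 59 < 24 is false
  holds a wildcard: yes → true
Combine:
[1.2.1] true AND false = false
[1.2] NOT false = true
[1.3] true AND true = true
[1] true OR true OR true = true
[2] exactly-one(true, false, true) = false
[root] true AND false = false
Overall: false → eliminated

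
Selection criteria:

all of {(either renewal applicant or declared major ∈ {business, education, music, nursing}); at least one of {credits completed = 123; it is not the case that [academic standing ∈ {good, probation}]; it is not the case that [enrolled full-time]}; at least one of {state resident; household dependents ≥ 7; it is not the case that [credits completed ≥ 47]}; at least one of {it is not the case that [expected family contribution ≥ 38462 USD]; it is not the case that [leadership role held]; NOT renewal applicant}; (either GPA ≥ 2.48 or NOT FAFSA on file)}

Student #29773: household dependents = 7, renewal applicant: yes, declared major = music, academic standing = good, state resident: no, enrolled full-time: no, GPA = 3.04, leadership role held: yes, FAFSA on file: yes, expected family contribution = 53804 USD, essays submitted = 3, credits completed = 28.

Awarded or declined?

Atomic conditions:
  renewal applicant: yes → true
  declared major ∈ {business, education, music, nursing}: music is in the set → true
  credits completed = 123: 28 == 123 is false
  academic standing ∈ {good, probation}: good is in the set → true
  enrolled full-time: no → false
  state resident: no → false
  household dependents ≥ 7: 7 ≥ 7 is true
  credits completed ≥ 47: 28 ≥ 47 is false
  expected family contribution ≥ 38462 USD: 53804 ≥ 38462 is true
  leadership role held: yes → true
  NOT renewal applicant: yes → false
  GPA ≥ 2.48: 3.04 ≥ 2.48 is true
  NOT FAFSA on file: yes → false
Combine:
[1] true OR true = true
[2.2] NOT true = false
[2.3] NOT false = true
[2] false OR false OR true = true
[3.3] NOT false = true
[3] false OR true OR true = true
[4.1] NOT true = false
[4.2] NOT true = false
[4] false OR false OR false = false
[5] true OR false = true
[root] true AND true AND true AND false AND true = false
Overall: false → declined

Declined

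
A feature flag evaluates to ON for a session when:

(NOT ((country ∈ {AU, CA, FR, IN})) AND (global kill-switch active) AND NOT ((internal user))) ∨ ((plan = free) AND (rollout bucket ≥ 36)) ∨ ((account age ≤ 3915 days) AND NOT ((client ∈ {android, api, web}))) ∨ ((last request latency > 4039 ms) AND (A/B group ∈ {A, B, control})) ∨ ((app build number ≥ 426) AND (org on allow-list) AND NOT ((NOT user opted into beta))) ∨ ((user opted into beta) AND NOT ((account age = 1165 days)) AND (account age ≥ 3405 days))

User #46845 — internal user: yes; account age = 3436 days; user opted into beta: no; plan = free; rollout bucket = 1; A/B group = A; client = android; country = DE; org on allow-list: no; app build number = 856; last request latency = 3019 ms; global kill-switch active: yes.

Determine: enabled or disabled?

Disabled

Atomic conditions:
  country ∈ {AU, CA, FR, IN}: DE is not in the set → false
  global kill-switch active: yes → true
  internal user: yes → true
  plan = free: free == free is true
  rollout bucket ≥ 36: 1 ≥ 36 is false
  account age ≤ 3915 days: 3436 ≤ 3915 is true
  client ∈ {android, api, web}: android is in the set → true
  last request latency > 4039 ms: 3019 > 4039 is false
  A/B group ∈ {A, B, control}: A is in the set → true
  app build number ≥ 426: 856 ≥ 426 is true
  org on allow-list: no → false
  NOT user opted into beta: no → true
  user opted into beta: no → false
  account age = 1165 days: 3436 == 1165 is false
  account age ≥ 3405 days: 3436 ≥ 3405 is true
Combine:
[1.1] NOT false = true
[1.3] NOT true = false
[1] true AND true AND false = false
[2] true AND false = false
[3.2] NOT true = false
[3] true AND false = false
[4] false AND true = false
[5.3] NOT true = false
[5] true AND false AND false = false
[6.2] NOT false = true
[6] false AND true AND true = false
[root] false OR false OR false OR false OR false OR false = false
Overall: false → disabled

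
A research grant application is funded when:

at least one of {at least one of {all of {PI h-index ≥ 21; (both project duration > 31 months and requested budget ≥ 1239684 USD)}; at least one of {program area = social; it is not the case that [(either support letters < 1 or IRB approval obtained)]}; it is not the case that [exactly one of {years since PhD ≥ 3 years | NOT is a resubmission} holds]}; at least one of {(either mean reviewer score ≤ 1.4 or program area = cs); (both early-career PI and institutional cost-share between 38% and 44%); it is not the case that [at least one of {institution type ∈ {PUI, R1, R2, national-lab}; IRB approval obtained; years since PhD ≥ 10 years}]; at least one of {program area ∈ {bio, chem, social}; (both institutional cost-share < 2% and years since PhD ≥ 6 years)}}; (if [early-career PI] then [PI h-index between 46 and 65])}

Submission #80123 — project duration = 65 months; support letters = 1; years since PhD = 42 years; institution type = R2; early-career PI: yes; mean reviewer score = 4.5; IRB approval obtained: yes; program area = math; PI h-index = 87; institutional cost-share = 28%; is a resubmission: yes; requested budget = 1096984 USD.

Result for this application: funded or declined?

Atomic conditions:
  PI h-index ≥ 21: 87 ≥ 21 is true
  project duration > 31 months: 65 > 31 is true
  requested budget ≥ 1239684 USD: 1096984 ≥ 1239684 is false
  program area = social: math == social is false
  support letters < 1: 1 < 1 is false
  IRB approval obtained: yes → true
  years since PhD ≥ 3 years: 42 ≥ 3 is true
  NOT is a resubmission: yes → false
  mean reviewer score ≤ 1.4: 4.5 ≤ 1.4 is false
  program area = cs: math == cs is false
  early-career PI: yes → true
  institutional cost-share between 38% and 44%: 28 in [38, 44] is false
  institution type ∈ {PUI, R1, R2, national-lab}: R2 is in the set → true
  years since PhD ≥ 10 years: 42 ≥ 10 is true
  program area ∈ {bio, chem, social}: math is not in the set → false
  institutional cost-share < 2%: 28 < 2 is false
  years since PhD ≥ 6 years: 42 ≥ 6 is true
  PI h-index between 46 and 65: 87 in [46, 65] is false
Combine:
[1.1.2] true AND false = false
[1.1] true AND false = false
[1.2.2.1] false OR true = true
[1.2.2] NOT true = false
[1.2] false OR false = false
[1.3.1] exactly-one(true, false) = true
[1.3] NOT true = false
[1] false OR false OR false = false
[2.1] false OR false = false
[2.2] true AND false = false
[2.3.1] true OR true OR true = true
[2.3] NOT true = false
[2.4.2] false AND true = false
[2.4] false OR false = false
[2] false OR false OR false OR false = false
[3] true → false = false
[root] false OR false OR false = false
Overall: false → declined

Declined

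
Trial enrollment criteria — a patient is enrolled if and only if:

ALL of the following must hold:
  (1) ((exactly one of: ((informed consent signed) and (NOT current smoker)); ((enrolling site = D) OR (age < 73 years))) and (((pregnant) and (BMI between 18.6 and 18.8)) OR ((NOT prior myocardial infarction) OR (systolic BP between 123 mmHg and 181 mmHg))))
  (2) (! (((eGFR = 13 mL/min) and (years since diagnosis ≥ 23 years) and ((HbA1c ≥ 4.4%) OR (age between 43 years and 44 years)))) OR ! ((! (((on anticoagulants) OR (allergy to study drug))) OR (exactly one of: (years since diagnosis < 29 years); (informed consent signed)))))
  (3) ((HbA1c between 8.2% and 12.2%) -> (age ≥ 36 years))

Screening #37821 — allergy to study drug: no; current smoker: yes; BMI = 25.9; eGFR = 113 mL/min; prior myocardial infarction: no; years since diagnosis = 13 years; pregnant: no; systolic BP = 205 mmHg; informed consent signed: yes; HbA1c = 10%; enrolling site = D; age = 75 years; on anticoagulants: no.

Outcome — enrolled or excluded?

Atomic conditions:
  informed consent signed: yes → true
  NOT current smoker: yes → false
  enrolling site = D: D == D is true
  age < 73 years: 75 < 73 is false
  pregnant: no → false
  BMI between 18.6 and 18.8: 25.9 in [18.6, 18.8] is false
  NOT prior myocardial infarction: no → true
  systolic BP between 123 mmHg and 181 mmHg: 205 in [123, 181] is false
  eGFR = 13 mL/min: 113 == 13 is false
  years since diagnosis ≥ 23 years: 13 ≥ 23 is false
  HbA1c ≥ 4.4%: 10 ≥ 4.4 is true
  age between 43 years and 44 years: 75 in [43, 44] is false
  on anticoagulants: no → false
  allergy to study drug: no → false
  years since diagnosis < 29 years: 13 < 29 is true
  HbA1c between 8.2% and 12.2%: 10 in [8.2, 12.2] is true
  age ≥ 36 years: 75 ≥ 36 is true
Combine:
[1.1.1] true AND false = false
[1.1.2] true OR false = true
[1.1] exactly-one(false, true) = true
[1.2.1] false AND false = false
[1.2.2] true OR false = true
[1.2] false OR true = true
[1] true AND true = true
[2.1.1.3] true OR false = true
[2.1.1] false AND false AND true = false
[2.1] NOT false = true
[2.2.1.1.1] false OR false = false
[2.2.1.1] NOT false = true
[2.2.1.2] exactly-one(true, true) = false
[2.2.1] true OR false = true
[2.2] NOT true = false
[2] true OR false = true
[3] true → true = true
[root] true AND true AND true = true
Overall: true → enrolled

Enrolled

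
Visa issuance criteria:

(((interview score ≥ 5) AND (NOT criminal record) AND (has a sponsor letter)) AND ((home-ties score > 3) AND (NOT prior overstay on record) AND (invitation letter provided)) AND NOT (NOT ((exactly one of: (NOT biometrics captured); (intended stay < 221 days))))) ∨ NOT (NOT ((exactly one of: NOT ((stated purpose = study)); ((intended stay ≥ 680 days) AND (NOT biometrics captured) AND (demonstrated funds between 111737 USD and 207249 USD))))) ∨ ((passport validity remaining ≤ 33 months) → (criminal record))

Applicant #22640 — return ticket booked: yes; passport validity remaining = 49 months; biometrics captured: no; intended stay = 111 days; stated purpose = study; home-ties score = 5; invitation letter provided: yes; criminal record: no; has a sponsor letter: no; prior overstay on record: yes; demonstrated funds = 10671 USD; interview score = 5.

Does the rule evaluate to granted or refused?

Atomic conditions:
  interview score ≥ 5: 5 ≥ 5 is true
  NOT criminal record: no → true
  has a sponsor letter: no → false
  home-ties score > 3: 5 > 3 is true
  NOT prior overstay on record: yes → false
  invitation letter provided: yes → true
  NOT biometrics captured: no → true
  intended stay < 221 days: 111 < 221 is true
  stated purpose = study: study == study is true
  intended stay ≥ 680 days: 111 ≥ 680 is false
  demonstrated funds between 111737 USD and 207249 USD: 10671 in [111737, 207249] is false
  passport validity remaining ≤ 33 months: 49 ≤ 33 is false
  criminal record: no → false
Combine:
[1.1] true AND true AND false = false
[1.2] true AND false AND true = false
[1.3.1.1] exactly-one(true, true) = false
[1.3.1] NOT false = true
[1.3] NOT true = false
[1] false AND false AND false = false
[2.1.1.1] NOT true = false
[2.1.1.2] false AND true AND false = false
[2.1.1] exactly-one(false, false) = false
[2.1] NOT false = true
[2] NOT true = false
[3] false → false (antecedent false ⇒ implication holds) = true
[root] false OR false OR true = true
Overall: true → granted

Granted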